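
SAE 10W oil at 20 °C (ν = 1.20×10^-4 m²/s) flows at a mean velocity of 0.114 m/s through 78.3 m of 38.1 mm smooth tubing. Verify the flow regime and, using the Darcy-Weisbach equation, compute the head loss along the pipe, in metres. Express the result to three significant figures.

h_f ≈ 2.41 m

Re = VD/ν = 0.114·0.03810/1.20×10^-4 = 36.2 → laminar (Re < 2300)
f = 64/Re = 1.768
h_f = f(L/D)V²/(2g) = 1.768·(78.3/0.03810)·0.114²/(2·9.81) = 2.407 m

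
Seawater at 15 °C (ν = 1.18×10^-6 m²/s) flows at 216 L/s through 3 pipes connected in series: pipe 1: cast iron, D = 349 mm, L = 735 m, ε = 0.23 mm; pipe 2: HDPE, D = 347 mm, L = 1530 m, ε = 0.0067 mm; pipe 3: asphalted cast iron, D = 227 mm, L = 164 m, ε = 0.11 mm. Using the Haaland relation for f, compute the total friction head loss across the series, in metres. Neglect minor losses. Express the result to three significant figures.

Pipe 1: V = 2.258 m/s, Re = 6.68×10^5, ε/D = 6.59×10^-4, f = 0.01835, h_1 = f(L/D)V²/2g = 10.04 m
Pipe 2: V = 2.284 m/s, Re = 6.72×10^5, ε/D = 1.93×10^-5, f = 0.01268, h_2 = f(L/D)V²/2g = 14.86 m
Pipe 3: V = 5.337 m/s, Re = 1.03×10^6, ε/D = 4.85×10^-4, f = 0.01705, h_3 = f(L/D)V²/2g = 17.89 m
Series → Q common, losses add: H = Σh = 42.80 m

H ≈ 42.8 m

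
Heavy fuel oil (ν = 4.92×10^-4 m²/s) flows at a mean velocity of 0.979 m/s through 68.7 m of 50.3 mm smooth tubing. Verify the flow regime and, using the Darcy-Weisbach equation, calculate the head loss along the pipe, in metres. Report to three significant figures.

h_f ≈ 42.7 m

Re = VD/ν = 0.979·0.05030/4.92×10^-4 = 100 → laminar (Re < 2300)
f = 64/Re = 0.6394
h_f = f(L/D)V²/(2g) = 0.6394·(68.7/0.05030)·0.979²/(2·9.81) = 42.66 m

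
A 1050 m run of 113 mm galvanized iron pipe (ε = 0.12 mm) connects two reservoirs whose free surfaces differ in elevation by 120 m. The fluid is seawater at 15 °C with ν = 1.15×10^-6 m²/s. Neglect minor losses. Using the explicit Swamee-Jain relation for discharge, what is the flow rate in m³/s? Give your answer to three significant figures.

Q ≈ 0.0351 m³/s

Swamee-Jain (Type II): Q = -0.965·√(gD⁵h_f/L)·ln[ε/(3.7D) + √(3.17ν²L/(gD³h_f))]
√(gD⁵h_f/L) = √(9.81·0.113⁵·120/1050) = 0.004545
ε/(3.7D) = 2.87×10^-4; √(3.17ν²L/(gD³h_f)) = 5.09×10^-5
Q = -0.965·0.004545·ln(3.379×10^-4) = 0.03505 m³/s
Check: V = 3.50 m/s, Re = 3.43×10^5, f = 0.02088, h_f = 121 m ≈ 120 m ✓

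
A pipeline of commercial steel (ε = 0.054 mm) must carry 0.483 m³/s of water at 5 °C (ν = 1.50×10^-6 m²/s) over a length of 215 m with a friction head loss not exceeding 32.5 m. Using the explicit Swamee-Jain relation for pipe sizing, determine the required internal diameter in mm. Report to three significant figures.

Swamee-Jain (Type III): D = 0.66·[ε^1.25·(LQ²/(gh_f))^4.75 + ν·Q^9.4·(L/(gh_f))^5.2]^0.04
LQ²/(gh_f) = 0.1573; L/(gh_f) = 0.6744
Term 1 = ε^1.25·(…)^4.75 = 7.08×10^-10; Term 2 = ν·Q^9.4·(…)^5.2 = 2.07×10^-10
D = 0.66·(7.08×10^-10 + 2.07×10^-10)^0.04 = 0.2871 m = 287 mm
Check: V = 7.46 m/s, Re = 1.43×10^6, f = 0.01437, h_f = 30.5 m ≈ 32.5 m ✓

D ≈ 287 mm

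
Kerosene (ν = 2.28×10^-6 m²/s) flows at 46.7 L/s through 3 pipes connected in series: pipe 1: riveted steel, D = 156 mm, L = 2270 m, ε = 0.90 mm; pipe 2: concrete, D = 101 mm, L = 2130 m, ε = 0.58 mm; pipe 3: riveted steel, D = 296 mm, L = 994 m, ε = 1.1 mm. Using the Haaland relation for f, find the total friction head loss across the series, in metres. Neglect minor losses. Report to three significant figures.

H ≈ 1320 m

Pipe 1: V = 2.443 m/s, Re = 1.67×10^5, ε/D = 0.00577, f = 0.03226, h_1 = f(L/D)V²/2g = 142.8 m
Pipe 2: V = 5.829 m/s, Re = 2.58×10^5, ε/D = 0.00574, f = 0.03205, h_2 = f(L/D)V²/2g = 1171 m
Pipe 3: V = 0.6786 m/s, Re = 8.81×10^4, ε/D = 0.00372, f = 0.02902, h_3 = f(L/D)V²/2g = 2.288 m
Series → Q common, losses add: H = Σh = 1316 m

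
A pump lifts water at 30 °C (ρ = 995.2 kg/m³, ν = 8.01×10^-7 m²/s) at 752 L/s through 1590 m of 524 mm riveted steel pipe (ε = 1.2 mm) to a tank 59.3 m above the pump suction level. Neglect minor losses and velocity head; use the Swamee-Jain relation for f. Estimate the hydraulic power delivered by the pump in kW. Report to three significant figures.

P_hyd ≈ 772 kW

V = 4Q/(πD²) = 3.487 m/s; Re = 2.28×10^6; ε/D = 0.00229; f = 0.02440
h_f = f(L/D)V²/2g = 45.89 m
Total head H = z + h_f = 59.3 + 45.89 = 105.2 m
P_hyd = ρgQH = 995.2·9.81·0.752·105.2 = 772.3 kW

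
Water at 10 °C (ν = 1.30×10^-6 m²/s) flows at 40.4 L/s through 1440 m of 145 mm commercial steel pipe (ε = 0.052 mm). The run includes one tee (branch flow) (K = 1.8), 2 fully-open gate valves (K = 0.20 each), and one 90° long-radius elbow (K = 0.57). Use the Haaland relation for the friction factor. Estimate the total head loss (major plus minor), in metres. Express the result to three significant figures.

H_L ≈ 53.4 m

V = 4Q/(πD²) = 2.447 m/s; V²/2g = 0.3051 m
Re = 2.73×10^5, ε/D = 3.59×10^-4 → f = 0.01734 (Haaland)
Major: h_f = f(L/D)·V²/2g = 0.01734·9931·0.3051 = 52.53 m
Minor: ΣK = 2.77; h_m = ΣK·V²/2g = 0.8451 m
Total H_L = 52.53 + 0.8451 = 53.37 m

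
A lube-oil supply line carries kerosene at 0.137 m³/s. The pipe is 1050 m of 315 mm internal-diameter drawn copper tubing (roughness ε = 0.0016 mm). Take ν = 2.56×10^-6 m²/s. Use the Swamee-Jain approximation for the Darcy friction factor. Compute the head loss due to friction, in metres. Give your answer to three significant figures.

h_f ≈ 8.06 m

V = 4Q/(πD²) = 4·0.137/(π·0.315²) = 1.758 m/s
Re = VD/ν = 1.758·0.315/2.56×10^-6 = 2.16×10^5 → turbulent
ε/D = 0.0016/315 = 5.08×10^-6
Swamee-Jain: f = 0.01535
h_f = f(L/D)V²/(2g) = 0.01535·(1050/0.315)·1.758²/(2·9.81) = 8.058 m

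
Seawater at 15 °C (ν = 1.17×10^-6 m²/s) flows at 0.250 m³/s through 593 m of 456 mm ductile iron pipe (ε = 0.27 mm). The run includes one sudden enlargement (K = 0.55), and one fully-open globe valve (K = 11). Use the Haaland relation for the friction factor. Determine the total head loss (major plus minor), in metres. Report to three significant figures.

H_L ≈ 4.18 m

V = 4Q/(πD²) = 1.531 m/s; V²/2g = 0.1194 m
Re = 5.97×10^5, ε/D = 5.92×10^-4 → f = 0.01802 (Haaland)
Major: h_f = f(L/D)·V²/2g = 0.01802·1300·0.1194 = 2.799 m
Minor: ΣK = 11.6; h_m = ΣK·V²/2g = 1.380 m
Total H_L = 2.799 + 1.380 = 4.179 m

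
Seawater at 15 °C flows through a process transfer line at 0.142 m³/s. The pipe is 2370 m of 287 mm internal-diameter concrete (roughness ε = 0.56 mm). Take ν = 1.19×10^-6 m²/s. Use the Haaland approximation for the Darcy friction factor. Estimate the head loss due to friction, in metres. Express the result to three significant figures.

V = 4Q/(πD²) = 4·0.142/(π·0.287²) = 2.195 m/s
Re = VD/ν = 2.195·0.287/1.19×10^-6 = 5.29×10^5 → turbulent
ε/D = 0.56/287 = 0.00195
Haaland: f = 0.02362
h_f = f(L/D)V²/(2g) = 0.02362·(2370/0.287)·2.195²/(2·9.81) = 47.91 m

h_f ≈ 47.9 m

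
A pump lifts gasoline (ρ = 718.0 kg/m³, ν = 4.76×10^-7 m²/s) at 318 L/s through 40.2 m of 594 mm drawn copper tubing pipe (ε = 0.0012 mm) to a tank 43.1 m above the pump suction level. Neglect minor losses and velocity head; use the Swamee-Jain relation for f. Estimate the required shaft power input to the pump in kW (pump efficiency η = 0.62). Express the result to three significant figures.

P_shaft ≈ 156 kW

V = 4Q/(πD²) = 1.148 m/s; Re = 1.43×10^6; ε/D = 2.02×10^-6; f = 0.01100
h_f = f(L/D)V²/2g = 0.04996 m
Total head H = z + h_f = 43.1 + 0.04996 = 43.15 m
P_hyd = ρgQH = 718.0·9.81·0.318·43.15 = 96.65 kW
P_shaft = P_hyd/η = 96.65/0.62 = 155.9 kW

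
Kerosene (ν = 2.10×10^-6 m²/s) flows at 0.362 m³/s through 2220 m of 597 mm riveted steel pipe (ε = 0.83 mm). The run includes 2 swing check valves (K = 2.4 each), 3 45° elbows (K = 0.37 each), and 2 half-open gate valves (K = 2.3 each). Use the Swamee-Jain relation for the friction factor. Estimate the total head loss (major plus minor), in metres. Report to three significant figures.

V = 4Q/(πD²) = 1.293 m/s; V²/2g = 0.08524 m
Re = 3.68×10^5, ε/D = 0.00139 → f = 0.02208 (Swamee-Jain)
Major: h_f = f(L/D)·V²/2g = 0.02208·3719·0.08524 = 7.000 m
Minor: ΣK = 10.5; h_m = ΣK·V²/2g = 0.8959 m
Total H_L = 7.000 + 0.8959 = 7.896 m

H_L ≈ 7.90 m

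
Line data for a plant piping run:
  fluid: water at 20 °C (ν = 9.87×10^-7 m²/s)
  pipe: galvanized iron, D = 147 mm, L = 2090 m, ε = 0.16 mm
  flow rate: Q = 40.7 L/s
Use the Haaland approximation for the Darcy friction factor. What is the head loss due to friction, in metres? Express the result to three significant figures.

h_f ≈ 86.5 m

V = 4Q/(πD²) = 4·0.0407/(π·0.147²) = 2.398 m/s
Re = VD/ν = 2.398·0.147/9.87×10^-7 = 3.57×10^5 → turbulent
ε/D = 0.16/147 = 0.00109
Haaland: f = 0.02077
h_f = f(L/D)V²/(2g) = 0.02077·(2090/0.147)·2.398²/(2·9.81) = 86.54 m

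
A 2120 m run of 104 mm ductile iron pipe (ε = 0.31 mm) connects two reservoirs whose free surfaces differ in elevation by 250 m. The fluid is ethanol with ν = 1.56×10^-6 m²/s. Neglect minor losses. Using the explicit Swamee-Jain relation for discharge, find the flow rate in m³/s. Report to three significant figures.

Q ≈ 0.0255 m³/s

Swamee-Jain (Type II): Q = -0.965·√(gD⁵h_f/L)·ln[ε/(3.7D) + √(3.17ν²L/(gD³h_f))]
√(gD⁵h_f/L) = √(9.81·0.104⁵·250/2120) = 0.003752
ε/(3.7D) = 8.06×10^-4; √(3.17ν²L/(gD³h_f)) = 7.70×10^-5
Q = -0.965·0.003752·ln(8.826×10^-4) = 0.02546 m³/s
Check: V = 3.00 m/s, Re = 2.00×10^5, f = 0.02697, h_f = 252 m ≈ 250 m ✓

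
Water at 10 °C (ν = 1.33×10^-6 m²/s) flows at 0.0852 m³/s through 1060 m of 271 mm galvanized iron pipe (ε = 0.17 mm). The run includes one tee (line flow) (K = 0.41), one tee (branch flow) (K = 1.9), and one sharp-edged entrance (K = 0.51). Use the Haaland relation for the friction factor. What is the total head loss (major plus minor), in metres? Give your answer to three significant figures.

V = 4Q/(πD²) = 1.477 m/s; V²/2g = 0.1112 m
Re = 3.01×10^5, ε/D = 6.27×10^-4 → f = 0.01877 (Haaland)
Major: h_f = f(L/D)·V²/2g = 0.01877·3911·0.1112 = 8.166 m
Minor: ΣK = 2.82; h_m = ΣK·V²/2g = 0.3136 m
Total H_L = 8.166 + 0.3136 = 8.479 m

H_L ≈ 8.48 m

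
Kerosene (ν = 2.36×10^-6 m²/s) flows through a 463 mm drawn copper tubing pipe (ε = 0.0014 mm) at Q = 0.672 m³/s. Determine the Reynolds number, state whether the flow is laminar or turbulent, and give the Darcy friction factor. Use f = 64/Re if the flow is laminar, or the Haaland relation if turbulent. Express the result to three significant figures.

Re ≈ 7.83×10^5; turbulent; f ≈ 0.0121

V = 4Q/(πD²) = 3.991 m/s
Re = VD/ν = 3.991·0.463/2.36×10^-6 = 7.83×10^5
Re > 4000 → turbulent; ε/D = 3.02×10^-6
Haaland: f = 0.01212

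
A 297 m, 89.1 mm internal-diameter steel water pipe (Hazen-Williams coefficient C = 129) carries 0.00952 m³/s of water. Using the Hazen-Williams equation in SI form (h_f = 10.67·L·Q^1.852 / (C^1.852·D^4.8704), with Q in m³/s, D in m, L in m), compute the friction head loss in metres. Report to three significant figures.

h_f = 10.67·297·0.00952^1.852 / (129^1.852·0.0891^4.8704) = 9.185 m

h_f ≈ 9.18 m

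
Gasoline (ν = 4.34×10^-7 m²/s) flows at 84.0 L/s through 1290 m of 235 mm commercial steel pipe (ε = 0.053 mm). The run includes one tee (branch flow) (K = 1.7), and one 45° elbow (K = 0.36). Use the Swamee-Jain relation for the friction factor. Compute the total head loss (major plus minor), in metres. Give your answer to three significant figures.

H_L ≈ 16.1 m

V = 4Q/(πD²) = 1.937 m/s; V²/2g = 0.1912 m
Re = 1.05×10^6, ε/D = 2.26×10^-4 → f = 0.01501 (Swamee-Jain)
Major: h_f = f(L/D)·V²/2g = 0.01501·5489·0.1912 = 15.75 m
Minor: ΣK = 2.06; h_m = ΣK·V²/2g = 0.3938 m
Total H_L = 15.75 + 0.3938 = 16.14 m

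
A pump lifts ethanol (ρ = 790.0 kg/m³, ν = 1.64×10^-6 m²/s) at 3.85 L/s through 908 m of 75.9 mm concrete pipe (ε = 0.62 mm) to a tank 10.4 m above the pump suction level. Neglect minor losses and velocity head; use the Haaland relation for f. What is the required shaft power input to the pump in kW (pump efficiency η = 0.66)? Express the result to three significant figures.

V = 4Q/(πD²) = 0.8509 m/s; Re = 3.94×10^4; ε/D = 0.00817; f = 0.03707
h_f = f(L/D)V²/2g = 16.37 m
Total head H = z + h_f = 10.4 + 16.37 = 26.77 m
P_hyd = ρgQH = 790.0·9.81·0.00385·26.77 = 0.7986 kW
P_shaft = P_hyd/η = 0.7986/0.66 = 1.210 kW

P_shaft ≈ 1.21 kW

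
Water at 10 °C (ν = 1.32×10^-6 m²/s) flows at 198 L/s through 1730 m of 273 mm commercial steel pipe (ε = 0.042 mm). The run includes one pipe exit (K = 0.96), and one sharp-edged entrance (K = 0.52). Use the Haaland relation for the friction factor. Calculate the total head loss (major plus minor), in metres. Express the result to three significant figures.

H_L ≈ 54.1 m

V = 4Q/(πD²) = 3.383 m/s; V²/2g = 0.5832 m
Re = 7.00×10^5, ε/D = 1.54×10^-4 → f = 0.01441 (Haaland)
Major: h_f = f(L/D)·V²/2g = 0.01441·6337·0.5832 = 53.26 m
Minor: ΣK = 1.48; h_m = ΣK·V²/2g = 0.8631 m
Total H_L = 53.26 + 0.8631 = 54.13 m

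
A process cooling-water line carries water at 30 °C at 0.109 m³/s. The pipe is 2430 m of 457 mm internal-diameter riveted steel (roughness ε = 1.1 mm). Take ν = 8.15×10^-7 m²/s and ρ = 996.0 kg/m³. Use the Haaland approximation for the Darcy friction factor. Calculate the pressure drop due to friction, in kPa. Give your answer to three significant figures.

Δp ≈ 29.3 kPa

V = 4Q/(πD²) = 4·0.109/(π·0.457²) = 0.6645 m/s
Re = VD/ν = 0.6645·0.457/8.15×10^-7 = 3.73×10^5 → turbulent
ε/D = 1.1/457 = 0.00241
Haaland: f = 0.02505
h_f = f(L/D)V²/(2g) = 0.02505·(2430/0.457)·0.6645²/(2·9.81) = 2.997 m
Δp = ρg·h_f = 996.0·9.81·2.997 = 29.29 kPa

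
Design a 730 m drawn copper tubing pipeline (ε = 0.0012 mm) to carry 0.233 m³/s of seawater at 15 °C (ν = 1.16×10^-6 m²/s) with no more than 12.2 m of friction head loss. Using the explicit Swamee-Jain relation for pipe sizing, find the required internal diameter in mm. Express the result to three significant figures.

Swamee-Jain (Type III): D = 0.66·[ε^1.25·(LQ²/(gh_f))^4.75 + ν·Q^9.4·(L/(gh_f))^5.2]^0.04
LQ²/(gh_f) = 0.3311; L/(gh_f) = 6.099
Term 1 = ε^1.25·(…)^4.75 = 2.08×10^-10; Term 2 = ν·Q^9.4·(…)^5.2 = 1.59×10^-8
D = 0.66·(2.08×10^-10 + 1.59×10^-8)^0.04 = 0.3220 m = 322 mm
Check: V = 2.86 m/s, Re = 7.94×10^5, f = 0.01215, h_f = 11.5 m ≈ 12.2 m ✓

D ≈ 322 mm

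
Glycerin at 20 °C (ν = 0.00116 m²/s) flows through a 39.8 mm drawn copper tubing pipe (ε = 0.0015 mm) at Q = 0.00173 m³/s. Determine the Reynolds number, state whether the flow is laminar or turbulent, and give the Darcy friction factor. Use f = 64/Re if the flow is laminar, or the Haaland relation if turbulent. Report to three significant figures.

Re ≈ 47.7; laminar; f = 64/Re ≈ 1.34

V = 4Q/(πD²) = 1.391 m/s
Re = VD/ν = 1.391·0.0398/0.00116 = 47.7
Re < 2300 → laminar → f = 64/Re = 1.341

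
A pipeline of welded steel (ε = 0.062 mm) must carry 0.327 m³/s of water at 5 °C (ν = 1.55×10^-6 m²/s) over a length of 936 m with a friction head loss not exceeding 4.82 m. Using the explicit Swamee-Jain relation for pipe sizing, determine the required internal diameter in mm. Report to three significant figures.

D ≈ 484 mm

Swamee-Jain (Type III): D = 0.66·[ε^1.25·(LQ²/(gh_f))^4.75 + ν·Q^9.4·(L/(gh_f))^5.2]^0.04
LQ²/(gh_f) = 2.117; L/(gh_f) = 19.80
Term 1 = ε^1.25·(…)^4.75 = 1.94×10^-4; Term 2 = ν·Q^9.4·(…)^5.2 = 2.34×10^-4
D = 0.66·(1.94×10^-4 + 2.34×10^-4)^0.04 = 0.4839 m = 484 mm
Check: V = 1.78 m/s, Re = 5.55×10^5, f = 0.01463, h_f = 4.56 m ≈ 4.82 m ✓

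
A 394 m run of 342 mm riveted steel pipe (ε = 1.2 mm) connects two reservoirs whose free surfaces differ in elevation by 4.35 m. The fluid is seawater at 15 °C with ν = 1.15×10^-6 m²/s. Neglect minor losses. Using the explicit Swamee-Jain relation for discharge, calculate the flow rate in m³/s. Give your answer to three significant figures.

Q ≈ 0.151 m³/s

Swamee-Jain (Type II): Q = -0.965·√(gD⁵h_f/L)·ln[ε/(3.7D) + √(3.17ν²L/(gD³h_f))]
√(gD⁵h_f/L) = √(9.81·0.342⁵·4.35/394) = 0.02251
ε/(3.7D) = 9.48×10^-4; √(3.17ν²L/(gD³h_f)) = 3.11×10^-5
Q = -0.965·0.02251·ln(9.794×10^-4) = 0.1505 m³/s
Check: V = 1.64 m/s, Re = 4.87×10^5, f = 0.02771, h_f = 4.37 m ≈ 4.35 m ✓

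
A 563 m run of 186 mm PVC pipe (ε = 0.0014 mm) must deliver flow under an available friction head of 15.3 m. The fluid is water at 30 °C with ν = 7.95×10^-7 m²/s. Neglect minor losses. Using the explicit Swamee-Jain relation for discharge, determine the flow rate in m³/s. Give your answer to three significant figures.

Q ≈ 0.0760 m³/s

Swamee-Jain (Type II): Q = -0.965·√(gD⁵h_f/L)·ln[ε/(3.7D) + √(3.17ν²L/(gD³h_f))]
√(gD⁵h_f/L) = √(9.81·0.186⁵·15.3/563) = 0.007704
ε/(3.7D) = 2.03×10^-6; √(3.17ν²L/(gD³h_f)) = 3.42×10^-5
Q = -0.965·0.007704·ln(3.621×10^-5) = 0.07602 m³/s
Check: V = 2.80 m/s, Re = 6.55×10^5, f = 0.01263, h_f = 15.2 m ≈ 15.3 m ✓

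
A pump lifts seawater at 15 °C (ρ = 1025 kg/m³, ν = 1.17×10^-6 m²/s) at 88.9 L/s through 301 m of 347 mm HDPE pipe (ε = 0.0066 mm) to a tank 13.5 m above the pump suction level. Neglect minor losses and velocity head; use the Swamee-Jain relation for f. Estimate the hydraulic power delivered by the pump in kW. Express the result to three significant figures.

V = 4Q/(πD²) = 0.9401 m/s; Re = 2.79×10^5; ε/D = 1.90×10^-5; f = 0.01479
h_f = f(L/D)V²/2g = 0.5777 m
Total head H = z + h_f = 13.5 + 0.5777 = 14.08 m
P_hyd = ρgQH = 1025·9.81·0.0889·14.08 = 12.58 kW

P_hyd ≈ 12.6 kW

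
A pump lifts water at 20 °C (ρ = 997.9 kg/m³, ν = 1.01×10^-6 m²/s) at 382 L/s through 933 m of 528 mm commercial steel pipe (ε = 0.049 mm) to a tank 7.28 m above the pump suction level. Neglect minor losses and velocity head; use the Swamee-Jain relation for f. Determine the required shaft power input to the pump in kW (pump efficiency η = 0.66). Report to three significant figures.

V = 4Q/(πD²) = 1.745 m/s; Re = 9.12×10^5; ε/D = 9.28×10^-5; f = 0.01351
h_f = f(L/D)V²/2g = 3.703 m
Total head H = z + h_f = 7.28 + 3.703 = 10.98 m
P_hyd = ρgQH = 997.9·9.81·0.382·10.98 = 41.07 kW
P_shaft = P_hyd/η = 41.07/0.66 = 62.23 kW

P_shaft ≈ 62.2 kW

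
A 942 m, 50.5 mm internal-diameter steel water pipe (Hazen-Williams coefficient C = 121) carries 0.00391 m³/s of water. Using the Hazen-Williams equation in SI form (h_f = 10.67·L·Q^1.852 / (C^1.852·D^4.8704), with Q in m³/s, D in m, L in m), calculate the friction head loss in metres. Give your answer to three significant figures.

h_f = 10.67·942·0.00391^1.852 / (121^1.852·0.0505^4.8704) = 100.3 m

h_f ≈ 100 m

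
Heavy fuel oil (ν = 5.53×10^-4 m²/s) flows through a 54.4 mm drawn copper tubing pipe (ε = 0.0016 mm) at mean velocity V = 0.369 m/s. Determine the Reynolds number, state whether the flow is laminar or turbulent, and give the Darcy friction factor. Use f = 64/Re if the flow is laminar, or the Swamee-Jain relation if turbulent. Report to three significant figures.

Re = VD/ν = 0.3690·0.0544/5.53×10^-4 = 36.3
Re < 2300 → laminar → f = 64/Re = 1.763

Re ≈ 36.3; laminar; f = 64/Re ≈ 1.76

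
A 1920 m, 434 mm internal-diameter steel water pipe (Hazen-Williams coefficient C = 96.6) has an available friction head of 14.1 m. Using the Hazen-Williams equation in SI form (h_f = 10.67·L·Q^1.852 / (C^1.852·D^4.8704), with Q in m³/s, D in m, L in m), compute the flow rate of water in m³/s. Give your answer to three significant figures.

Q ≈ 0.211 m³/s

Rearranging: Q = [h_f·C^1.852·D^4.8704 / (10.67·L)]^(1/1.852)
Q = [14.1·96.6^1.852·0.434^4.8704 / (10.67·1920)]^0.540 = 0.2109 m³/s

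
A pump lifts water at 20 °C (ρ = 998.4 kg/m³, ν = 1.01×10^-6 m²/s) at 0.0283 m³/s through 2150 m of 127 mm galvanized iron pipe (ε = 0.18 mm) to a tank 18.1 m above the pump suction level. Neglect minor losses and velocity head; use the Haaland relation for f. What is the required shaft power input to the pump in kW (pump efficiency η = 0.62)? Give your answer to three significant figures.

P_shaft ≈ 50.8 kW

V = 4Q/(πD²) = 2.234 m/s; Re = 2.81×10^5; ε/D = 0.00142; f = 0.02217
h_f = f(L/D)V²/2g = 95.48 m
Total head H = z + h_f = 18.1 + 95.48 = 113.6 m
P_hyd = ρgQH = 998.4·9.81·0.0283·113.6 = 31.48 kW
P_shaft = P_hyd/η = 31.48/0.62 = 50.78 kW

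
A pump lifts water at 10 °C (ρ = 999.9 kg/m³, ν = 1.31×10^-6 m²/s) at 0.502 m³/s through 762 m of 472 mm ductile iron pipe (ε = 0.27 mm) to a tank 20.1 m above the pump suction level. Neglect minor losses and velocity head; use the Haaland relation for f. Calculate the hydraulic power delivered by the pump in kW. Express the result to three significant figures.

P_hyd ≈ 158 kW

V = 4Q/(πD²) = 2.869 m/s; Re = 1.03×10^6; ε/D = 5.72×10^-4; f = 0.01764
h_f = f(L/D)V²/2g = 11.94 m
Total head H = z + h_f = 20.1 + 11.94 = 32.04 m
P_hyd = ρgQH = 999.9·9.81·0.502·32.04 = 157.8 kW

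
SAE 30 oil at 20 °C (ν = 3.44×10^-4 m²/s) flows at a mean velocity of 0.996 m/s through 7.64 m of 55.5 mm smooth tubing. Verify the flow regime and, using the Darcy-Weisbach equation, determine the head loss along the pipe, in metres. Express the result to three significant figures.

h_f ≈ 2.77 m

Re = VD/ν = 0.996·0.05550/3.44×10^-4 = 161 → laminar (Re < 2300)
f = 64/Re = 0.3983
h_f = f(L/D)V²/(2g) = 0.3983·(7.64/0.05550)·0.996²/(2·9.81) = 2.772 m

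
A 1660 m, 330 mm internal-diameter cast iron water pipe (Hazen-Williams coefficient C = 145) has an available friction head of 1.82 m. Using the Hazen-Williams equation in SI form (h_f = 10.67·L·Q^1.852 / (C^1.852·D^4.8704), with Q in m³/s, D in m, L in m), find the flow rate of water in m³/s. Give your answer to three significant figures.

Q ≈ 0.0552 m³/s

Rearranging: Q = [h_f·C^1.852·D^4.8704 / (10.67·L)]^(1/1.852)
Q = [1.82·145^1.852·0.330^4.8704 / (10.67·1660)]^0.540 = 0.05517 m³/s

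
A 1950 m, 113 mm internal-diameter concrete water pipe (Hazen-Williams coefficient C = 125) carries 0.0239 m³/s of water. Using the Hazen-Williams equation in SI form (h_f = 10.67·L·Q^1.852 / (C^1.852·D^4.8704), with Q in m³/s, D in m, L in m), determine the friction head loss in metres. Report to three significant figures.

h_f = 10.67·1950·0.0239^1.852 / (125^1.852·0.113^4.8704) = 110.5 m

h_f ≈ 111 m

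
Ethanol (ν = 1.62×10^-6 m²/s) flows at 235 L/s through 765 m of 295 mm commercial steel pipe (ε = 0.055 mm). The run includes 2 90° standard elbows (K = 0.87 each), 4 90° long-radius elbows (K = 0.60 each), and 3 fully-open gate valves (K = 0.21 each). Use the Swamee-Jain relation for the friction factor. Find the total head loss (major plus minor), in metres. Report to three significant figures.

V = 4Q/(πD²) = 3.438 m/s; V²/2g = 0.6025 m
Re = 6.26×10^5, ε/D = 1.86×10^-4 → f = 0.01510 (Swamee-Jain)
Major: h_f = f(L/D)·V²/2g = 0.01510·2593·0.6025 = 23.59 m
Minor: ΣK = 4.77; h_m = ΣK·V²/2g = 2.874 m
Total H_L = 23.59 + 2.874 = 26.46 m

H_L ≈ 26.5 m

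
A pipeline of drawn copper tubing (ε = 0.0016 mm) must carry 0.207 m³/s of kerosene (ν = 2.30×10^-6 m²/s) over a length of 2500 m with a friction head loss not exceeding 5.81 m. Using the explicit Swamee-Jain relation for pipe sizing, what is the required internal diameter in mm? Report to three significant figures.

Swamee-Jain (Type III): D = 0.66·[ε^1.25·(LQ²/(gh_f))^4.75 + ν·Q^9.4·(L/(gh_f))^5.2]^0.04
LQ²/(gh_f) = 1.879; L/(gh_f) = 43.86
Term 1 = ε^1.25·(…)^4.75 = 1.14×10^-6; Term 2 = ν·Q^9.4·(…)^5.2 = 2.96×10^-4
D = 0.66·(1.14×10^-6 + 2.96×10^-4)^0.04 = 0.4769 m = 477 mm
Check: V = 1.16 m/s, Re = 2.40×10^5, f = 0.01503, h_f = 5.39 m ≈ 5.81 m ✓

D ≈ 477 mm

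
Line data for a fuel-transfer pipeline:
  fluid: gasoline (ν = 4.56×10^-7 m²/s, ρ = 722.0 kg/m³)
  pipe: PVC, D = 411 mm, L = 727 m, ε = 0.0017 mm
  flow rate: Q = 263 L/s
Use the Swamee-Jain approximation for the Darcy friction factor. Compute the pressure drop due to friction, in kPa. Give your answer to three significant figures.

V = 4Q/(πD²) = 4·0.263/(π·0.411²) = 1.982 m/s
Re = VD/ν = 1.982·0.411/4.56×10^-7 = 1.79×10^6 → turbulent
ε/D = 0.0017/411 = 4.14×10^-6
Swamee-Jain: f = 0.01070
h_f = f(L/D)V²/(2g) = 0.01070·(727/0.411)·1.982²/(2·9.81) = 3.791 m
Δp = ρg·h_f = 722.0·9.81·3.791 = 26.85 kPa

Δp ≈ 26.9 kPa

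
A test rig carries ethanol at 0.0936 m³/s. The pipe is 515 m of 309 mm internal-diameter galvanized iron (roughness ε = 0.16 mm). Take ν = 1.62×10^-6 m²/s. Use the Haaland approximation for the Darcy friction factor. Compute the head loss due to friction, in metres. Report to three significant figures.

h_f ≈ 2.44 m

V = 4Q/(πD²) = 4·0.0936/(π·0.309²) = 1.248 m/s
Re = VD/ν = 1.248·0.309/1.62×10^-6 = 2.38×10^5 → turbulent
ε/D = 0.16/309 = 5.18×10^-4
Haaland: f = 0.01847
h_f = f(L/D)V²/(2g) = 0.01847·(515/0.309)·1.248²/(2·9.81) = 2.444 m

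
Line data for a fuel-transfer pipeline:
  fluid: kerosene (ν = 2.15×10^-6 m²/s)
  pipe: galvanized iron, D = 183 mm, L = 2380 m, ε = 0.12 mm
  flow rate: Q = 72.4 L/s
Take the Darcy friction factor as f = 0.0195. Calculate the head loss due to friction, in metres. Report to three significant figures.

V = 4Q/(πD²) = 4·0.0724/(π·0.183²) = 2.753 m/s
h_f = f(L/D)V²/(2g) = 0.01950·(2380/0.183)·2.753²/(2·9.81) = 97.94 m

h_f ≈ 97.9 m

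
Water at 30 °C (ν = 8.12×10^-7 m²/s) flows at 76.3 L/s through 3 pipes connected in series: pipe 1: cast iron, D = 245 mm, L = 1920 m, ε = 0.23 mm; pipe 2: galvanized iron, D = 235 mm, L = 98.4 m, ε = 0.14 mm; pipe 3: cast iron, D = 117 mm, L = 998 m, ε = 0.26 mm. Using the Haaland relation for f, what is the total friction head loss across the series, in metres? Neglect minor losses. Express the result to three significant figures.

Pipe 1: V = 1.618 m/s, Re = 4.88×10^5, ε/D = 9.39×10^-4, f = 0.01993, h_1 = f(L/D)V²/2g = 20.86 m
Pipe 2: V = 1.759 m/s, Re = 5.09×10^5, ε/D = 5.96×10^-4, f = 0.01815, h_2 = f(L/D)V²/2g = 1.199 m
Pipe 3: V = 7.097 m/s, Re = 1.02×10^6, ε/D = 0.00222, f = 0.02429, h_3 = f(L/D)V²/2g = 531.8 m
Series → Q common, losses add: H = Σh = 553.8 m

H ≈ 554 m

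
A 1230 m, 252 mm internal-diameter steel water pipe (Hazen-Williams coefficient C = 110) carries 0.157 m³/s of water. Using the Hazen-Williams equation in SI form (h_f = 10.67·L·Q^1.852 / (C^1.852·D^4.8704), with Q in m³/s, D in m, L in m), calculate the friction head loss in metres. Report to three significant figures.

h_f ≈ 58.0 m

h_f = 10.67·1230·0.157^1.852 / (110^1.852·0.252^4.8704) = 58.03 m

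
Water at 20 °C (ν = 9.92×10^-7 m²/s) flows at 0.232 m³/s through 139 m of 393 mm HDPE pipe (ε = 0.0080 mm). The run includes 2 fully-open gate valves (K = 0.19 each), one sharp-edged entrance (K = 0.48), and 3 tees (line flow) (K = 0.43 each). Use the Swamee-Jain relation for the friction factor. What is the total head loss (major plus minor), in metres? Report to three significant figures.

V = 4Q/(πD²) = 1.913 m/s; V²/2g = 0.1864 m
Re = 7.58×10^5, ε/D = 2.04×10^-5 → f = 0.01258 (Swamee-Jain)
Major: h_f = f(L/D)·V²/2g = 0.01258·353.7·0.1864 = 0.8295 m
Minor: ΣK = 2.15; h_m = ΣK·V²/2g = 0.4008 m
Total H_L = 0.8295 + 0.4008 = 1.230 m

H_L ≈ 1.23 m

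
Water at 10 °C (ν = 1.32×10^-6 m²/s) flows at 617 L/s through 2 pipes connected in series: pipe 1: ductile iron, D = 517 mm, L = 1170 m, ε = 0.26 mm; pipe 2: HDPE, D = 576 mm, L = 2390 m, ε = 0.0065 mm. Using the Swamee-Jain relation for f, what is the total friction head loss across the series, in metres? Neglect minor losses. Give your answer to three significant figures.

Pipe 1: V = 2.939 m/s, Re = 1.15×10^6, ε/D = 5.03×10^-4, f = 0.01725, h_1 = f(L/D)V²/2g = 17.19 m
Pipe 2: V = 2.368 m/s, Re = 1.03×10^6, ε/D = 1.13×10^-5, f = 0.01183, h_2 = f(L/D)V²/2g = 14.02 m
Series → Q common, losses add: H = Σh = 31.21 m

H ≈ 31.2 m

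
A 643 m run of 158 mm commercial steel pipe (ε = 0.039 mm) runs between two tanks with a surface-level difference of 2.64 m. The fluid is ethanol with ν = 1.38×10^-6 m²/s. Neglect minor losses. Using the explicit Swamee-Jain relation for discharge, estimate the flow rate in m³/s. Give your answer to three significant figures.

Q ≈ 0.0159 m³/s

Swamee-Jain (Type II): Q = -0.965·√(gD⁵h_f/L)·ln[ε/(3.7D) + √(3.17ν²L/(gD³h_f))]
√(gD⁵h_f/L) = √(9.81·0.158⁵·2.64/643) = 0.001991
ε/(3.7D) = 6.67×10^-5; √(3.17ν²L/(gD³h_f)) = 1.95×10^-4
Q = -0.965·0.001991·ln(2.616×10^-4) = 0.01585 m³/s
Check: V = 0.808 m/s, Re = 9.26×10^4, f = 0.01948, h_f = 2.64 m ≈ 2.64 m ✓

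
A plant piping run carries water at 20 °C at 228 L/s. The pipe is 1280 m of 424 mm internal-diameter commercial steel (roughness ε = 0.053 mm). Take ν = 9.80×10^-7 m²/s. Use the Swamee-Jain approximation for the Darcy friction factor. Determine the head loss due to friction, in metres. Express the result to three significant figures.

h_f ≈ 5.73 m

V = 4Q/(πD²) = 4·0.228/(π·0.424²) = 1.615 m/s
Re = VD/ν = 1.615·0.424/9.80×10^-7 = 6.99×10^5 → turbulent
ε/D = 0.053/424 = 1.25×10^-4
Swamee-Jain: f = 0.01428
h_f = f(L/D)V²/(2g) = 0.01428·(1280/0.424)·1.615²/(2·9.81) = 5.727 m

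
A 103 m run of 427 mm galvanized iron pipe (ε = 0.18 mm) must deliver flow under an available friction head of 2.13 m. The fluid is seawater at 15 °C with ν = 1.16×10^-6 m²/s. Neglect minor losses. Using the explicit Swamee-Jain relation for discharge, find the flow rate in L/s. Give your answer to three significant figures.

Swamee-Jain (Type II): Q = -0.965·√(gD⁵h_f/L)·ln[ε/(3.7D) + √(3.17ν²L/(gD³h_f))]
√(gD⁵h_f/L) = √(9.81·0.427⁵·2.13/103) = 0.05366
ε/(3.7D) = 1.14×10^-4; √(3.17ν²L/(gD³h_f)) = 1.64×10^-5
Q = -0.965·0.05366·ln(1.304×10^-4) = 0.4632 m³/s
Check: V = 3.23 m/s, Re = 1.19×10^6, f = 0.01665, h_f = 2.14 m ≈ 2.13 m ✓

Q ≈ 463 L/s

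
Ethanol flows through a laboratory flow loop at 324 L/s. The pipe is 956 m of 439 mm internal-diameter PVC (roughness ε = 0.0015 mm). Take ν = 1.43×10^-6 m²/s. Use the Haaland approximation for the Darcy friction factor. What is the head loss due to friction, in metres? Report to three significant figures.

V = 4Q/(πD²) = 4·0.324/(π·0.439²) = 2.141 m/s
Re = VD/ν = 2.141·0.439/1.43×10^-6 = 6.57×10^5 → turbulent
ε/D = 0.0015/439 = 3.42×10^-6
Haaland: f = 0.01249
h_f = f(L/D)V²/(2g) = 0.01249·(956/0.439)·2.141²/(2·9.81) = 6.353 m

h_f ≈ 6.35 m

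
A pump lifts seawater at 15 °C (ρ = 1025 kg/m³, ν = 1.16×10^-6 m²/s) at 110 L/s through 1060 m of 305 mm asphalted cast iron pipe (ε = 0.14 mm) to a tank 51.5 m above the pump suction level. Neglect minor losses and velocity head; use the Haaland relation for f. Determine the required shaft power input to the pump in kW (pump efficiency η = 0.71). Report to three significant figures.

P_shaft ≈ 91.2 kW

V = 4Q/(πD²) = 1.506 m/s; Re = 3.96×10^5; ε/D = 4.59×10^-4; f = 0.01752
h_f = f(L/D)V²/2g = 7.036 m
Total head H = z + h_f = 51.5 + 7.036 = 58.54 m
P_hyd = ρgQH = 1025·9.81·0.110·58.54 = 64.75 kW
P_shaft = P_hyd/η = 64.75/0.71 = 91.19 kW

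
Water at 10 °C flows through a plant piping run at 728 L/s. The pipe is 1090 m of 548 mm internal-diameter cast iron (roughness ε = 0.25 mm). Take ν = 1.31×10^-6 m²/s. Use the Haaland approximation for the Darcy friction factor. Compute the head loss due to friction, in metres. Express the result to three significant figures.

h_f ≈ 16.2 m

V = 4Q/(πD²) = 4·0.728/(π·0.548²) = 3.087 m/s
Re = VD/ν = 3.087·0.548/1.31×10^-6 = 1.29×10^6 → turbulent
ε/D = 0.25/548 = 4.56×10^-4
Haaland: f = 0.01676
h_f = f(L/D)V²/(2g) = 0.01676·(1090/0.548)·3.087²/(2·9.81) = 16.19 m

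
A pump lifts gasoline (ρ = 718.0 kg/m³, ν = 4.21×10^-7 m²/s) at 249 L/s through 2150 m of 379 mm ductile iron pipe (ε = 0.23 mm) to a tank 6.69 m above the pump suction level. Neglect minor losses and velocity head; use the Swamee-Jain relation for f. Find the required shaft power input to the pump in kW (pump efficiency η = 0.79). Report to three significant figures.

P_shaft ≈ 70.3 kW

V = 4Q/(πD²) = 2.207 m/s; Re = 1.99×10^6; ε/D = 6.07×10^-4; f = 0.01774
h_f = f(L/D)V²/2g = 24.99 m
Total head H = z + h_f = 6.69 + 24.99 = 31.68 m
P_hyd = ρgQH = 718.0·9.81·0.249·31.68 = 55.56 kW
P_shaft = P_hyd/η = 55.56/0.79 = 70.33 kW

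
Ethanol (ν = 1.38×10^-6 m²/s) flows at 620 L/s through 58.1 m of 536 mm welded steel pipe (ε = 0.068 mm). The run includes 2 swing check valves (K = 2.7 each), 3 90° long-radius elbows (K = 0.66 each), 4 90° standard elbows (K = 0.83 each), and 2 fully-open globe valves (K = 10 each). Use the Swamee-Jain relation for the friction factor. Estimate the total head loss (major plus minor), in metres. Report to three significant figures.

V = 4Q/(πD²) = 2.748 m/s; V²/2g = 0.3848 m
Re = 1.07×10^6, ε/D = 1.27×10^-4 → f = 0.01382 (Swamee-Jain)
Major: h_f = f(L/D)·V²/2g = 0.01382·108.4·0.3848 = 0.5765 m
Minor: ΣK = 30.7; h_m = ΣK·V²/2g = 11.81 m
Total H_L = 0.5765 + 11.81 = 12.39 m

H_L ≈ 12.4 m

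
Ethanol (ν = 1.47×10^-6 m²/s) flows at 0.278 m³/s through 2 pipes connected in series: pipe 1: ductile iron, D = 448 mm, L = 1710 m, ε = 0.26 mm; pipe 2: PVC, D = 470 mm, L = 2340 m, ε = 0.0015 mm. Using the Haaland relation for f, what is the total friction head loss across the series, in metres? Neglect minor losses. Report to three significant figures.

Pipe 1: V = 1.764 m/s, Re = 5.37×10^5, ε/D = 5.80×10^-4, f = 0.01802, h_1 = f(L/D)V²/2g = 10.90 m
Pipe 2: V = 1.602 m/s, Re = 5.12×10^5, ε/D = 3.19×10^-6, f = 0.01304, h_2 = f(L/D)V²/2g = 8.497 m
Series → Q common, losses add: H = Σh = 19.40 m

H ≈ 19.4 m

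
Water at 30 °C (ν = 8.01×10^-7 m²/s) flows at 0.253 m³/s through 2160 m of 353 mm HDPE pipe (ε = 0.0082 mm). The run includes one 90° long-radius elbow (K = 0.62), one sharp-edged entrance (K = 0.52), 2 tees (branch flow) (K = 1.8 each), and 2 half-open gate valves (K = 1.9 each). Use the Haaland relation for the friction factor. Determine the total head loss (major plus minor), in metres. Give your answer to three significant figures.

H_L ≈ 27.5 m

V = 4Q/(πD²) = 2.585 m/s; V²/2g = 0.3406 m
Re = 1.14×10^6, ε/D = 2.32×10^-5 → f = 0.01181 (Haaland)
Major: h_f = f(L/D)·V²/2g = 0.01181·6119·0.3406 = 24.62 m
Minor: ΣK = 8.54; h_m = ΣK·V²/2g = 2.909 m
Total H_L = 24.62 + 2.909 = 27.53 m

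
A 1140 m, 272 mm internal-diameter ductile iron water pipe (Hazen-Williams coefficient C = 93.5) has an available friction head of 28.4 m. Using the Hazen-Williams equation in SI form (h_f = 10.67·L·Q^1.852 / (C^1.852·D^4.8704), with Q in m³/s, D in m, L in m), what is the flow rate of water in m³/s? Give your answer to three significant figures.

Rearranging: Q = [h_f·C^1.852·D^4.8704 / (10.67·L)]^(1/1.852)
Q = [28.4·93.5^1.852·0.272^4.8704 / (10.67·1140)]^0.540 = 0.1156 m³/s

Q ≈ 0.116 m³/s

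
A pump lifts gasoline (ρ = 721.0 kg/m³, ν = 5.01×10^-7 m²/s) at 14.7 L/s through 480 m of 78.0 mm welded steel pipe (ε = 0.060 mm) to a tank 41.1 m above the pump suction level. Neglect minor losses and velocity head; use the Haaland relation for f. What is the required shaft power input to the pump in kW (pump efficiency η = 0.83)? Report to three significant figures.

V = 4Q/(πD²) = 3.076 m/s; Re = 4.79×10^5; ε/D = 7.69×10^-4; f = 0.01913
h_f = f(L/D)V²/2g = 56.78 m
Total head H = z + h_f = 41.1 + 56.78 = 97.88 m
P_hyd = ρgQH = 721.0·9.81·0.0147·97.88 = 10.18 kW
P_shaft = P_hyd/η = 10.18/0.83 = 12.26 kW

P_shaft ≈ 12.3 kW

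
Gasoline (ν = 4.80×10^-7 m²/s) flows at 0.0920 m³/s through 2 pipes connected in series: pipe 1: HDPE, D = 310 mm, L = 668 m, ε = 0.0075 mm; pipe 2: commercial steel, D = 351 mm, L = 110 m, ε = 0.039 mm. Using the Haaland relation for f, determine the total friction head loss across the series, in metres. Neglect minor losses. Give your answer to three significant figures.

H ≈ 2.23 m

Pipe 1: V = 1.219 m/s, Re = 7.87×10^5, ε/D = 2.42×10^-5, f = 0.01246, h_1 = f(L/D)V²/2g = 2.033 m
Pipe 2: V = 0.9508 m/s, Re = 6.95×10^5, ε/D = 1.11×10^-4, f = 0.01391, h_2 = f(L/D)V²/2g = 0.2009 m
Series → Q common, losses add: H = Σh = 2.233 m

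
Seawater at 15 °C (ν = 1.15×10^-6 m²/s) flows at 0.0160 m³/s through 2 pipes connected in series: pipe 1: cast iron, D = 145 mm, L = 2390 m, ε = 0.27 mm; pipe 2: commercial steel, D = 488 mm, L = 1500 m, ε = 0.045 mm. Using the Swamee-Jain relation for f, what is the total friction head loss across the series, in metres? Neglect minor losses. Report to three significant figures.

H ≈ 19.5 m

Pipe 1: V = 0.9689 m/s, Re = 1.22×10^5, ε/D = 0.00186, f = 0.02466, h_1 = f(L/D)V²/2g = 19.45 m
Pipe 2: V = 0.08554 m/s, Re = 3.63×10^4, ε/D = 9.22×10^-5, f = 0.02266, h_2 = f(L/D)V²/2g = 0.02598 m
Series → Q common, losses add: H = Σh = 19.48 m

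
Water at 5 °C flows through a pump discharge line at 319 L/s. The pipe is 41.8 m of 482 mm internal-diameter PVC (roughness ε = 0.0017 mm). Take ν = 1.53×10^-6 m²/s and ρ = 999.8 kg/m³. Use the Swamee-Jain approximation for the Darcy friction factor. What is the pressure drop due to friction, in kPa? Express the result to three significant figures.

Δp ≈ 1.71 kPa

V = 4Q/(πD²) = 4·0.319/(π·0.482²) = 1.748 m/s
Re = VD/ν = 1.748·0.482/1.53×10^-6 = 5.51×10^5 → turbulent
ε/D = 0.0017/482 = 3.53×10^-6
Swamee-Jain: f = 0.01293
h_f = f(L/D)V²/(2g) = 0.01293·(41.8/0.482)·1.748²/(2·9.81) = 0.1747 m
Δp = ρg·h_f = 999.8·9.81·0.1747 = 1.713 kPa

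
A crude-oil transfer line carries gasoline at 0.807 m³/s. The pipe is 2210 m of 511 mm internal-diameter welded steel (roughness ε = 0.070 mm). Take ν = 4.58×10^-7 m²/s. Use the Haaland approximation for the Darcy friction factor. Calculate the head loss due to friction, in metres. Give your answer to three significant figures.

h_f ≈ 44.5 m

V = 4Q/(πD²) = 4·0.807/(π·0.511²) = 3.935 m/s
Re = VD/ν = 3.935·0.511/4.58×10^-7 = 4.39×10^6 → turbulent
ε/D = 0.070/511 = 1.37×10^-4
Haaland: f = 0.01304
h_f = f(L/D)V²/(2g) = 0.01304·(2210/0.511)·3.935²/(2·9.81) = 44.49 m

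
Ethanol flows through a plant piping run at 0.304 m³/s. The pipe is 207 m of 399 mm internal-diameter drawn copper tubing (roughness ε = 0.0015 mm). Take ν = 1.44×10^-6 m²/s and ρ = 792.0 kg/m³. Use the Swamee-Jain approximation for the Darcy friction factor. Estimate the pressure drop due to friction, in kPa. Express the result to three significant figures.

V = 4Q/(πD²) = 4·0.304/(π·0.399²) = 2.431 m/s
Re = VD/ν = 2.431·0.399/1.44×10^-6 = 6.74×10^5 → turbulent
ε/D = 0.0015/399 = 3.76×10^-6
Swamee-Jain: f = 0.01249
h_f = f(L/D)V²/(2g) = 0.01249·(207/0.399)·2.431²/(2·9.81) = 1.953 m
Δp = ρg·h_f = 792.0·9.81·1.953 = 15.17 kPa

Δp ≈ 15.2 kPa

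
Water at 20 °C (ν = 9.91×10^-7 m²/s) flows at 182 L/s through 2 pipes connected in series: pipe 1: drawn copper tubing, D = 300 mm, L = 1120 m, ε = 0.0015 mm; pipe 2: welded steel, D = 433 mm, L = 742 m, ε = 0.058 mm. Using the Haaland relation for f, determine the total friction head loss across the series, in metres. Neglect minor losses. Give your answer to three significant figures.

Pipe 1: V = 2.575 m/s, Re = 7.79×10^5, ε/D = 5.00×10^-6, f = 0.01216, h_1 = f(L/D)V²/2g = 15.34 m
Pipe 2: V = 1.236 m/s, Re = 5.40×10^5, ε/D = 1.34×10^-4, f = 0.01452, h_2 = f(L/D)V²/2g = 1.937 m
Series → Q common, losses add: H = Σh = 17.28 m

H ≈ 17.3 m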